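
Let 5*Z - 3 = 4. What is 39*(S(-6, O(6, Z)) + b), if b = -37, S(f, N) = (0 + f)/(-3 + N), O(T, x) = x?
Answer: -5187/4 ≈ -1296.8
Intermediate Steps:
Z = 7/5 (Z = 3/5 + (1/5)*4 = 3/5 + 4/5 = 7/5 ≈ 1.4000)
S(f, N) = f/(-3 + N)
39*(S(-6, O(6, Z)) + b) = 39*(-6/(-3 + 7/5) - 37) = 39*(-6/(-8/5) - 37) = 39*(-6*(-5/8) - 37) = 39*(15/4 - 37) = 39*(-133/4) = -5187/4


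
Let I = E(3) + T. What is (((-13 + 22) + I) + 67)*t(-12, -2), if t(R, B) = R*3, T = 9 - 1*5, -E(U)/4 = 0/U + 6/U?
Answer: -2592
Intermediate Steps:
E(U) = -24/U (E(U) = -4*(0/U + 6/U) = -4*(0 + 6/U) = -24/U)
T = 4 (T = 9 - 5 = 4)
I = -4 (I = -24/3 + 4 = -24*1/3 + 4 = -8 + 4 = -4)
t(R, B) = 3*R
(((-13 + 22) + I) + 67)*t(-12, -2) = (((-13 + 22) - 4) + 67)*(3*(-12)) = ((9 - 4) + 67)*(-36) = (5 + 67)*(-36) = 72*(-36) = -2592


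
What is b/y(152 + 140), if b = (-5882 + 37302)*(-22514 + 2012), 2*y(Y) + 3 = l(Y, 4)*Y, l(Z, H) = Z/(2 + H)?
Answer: -3865037040/42623 ≈ -90680.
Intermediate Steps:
y(Y) = -3/2 + Y²/12 (y(Y) = -3/2 + ((Y/(2 + 4))*Y)/2 = -3/2 + ((Y/6)*Y)/2 = -3/2 + (Y²/6)/2 = -3/2 + Y²/12)
b = -644172840 (b = 31420*(-20502) = -644172840)
b/y(152 + 140) = -644172840/(-3/2 + (152 + 140)²/12) = -644172840/(-3/2 + (1/12)*292²) = -644172840/(-3/2 + (1/12)*85264) = -644172840/(-3/2 + 21316/3) = -644172840/42623/6 = -644172840*6/42623 = -3865037040/42623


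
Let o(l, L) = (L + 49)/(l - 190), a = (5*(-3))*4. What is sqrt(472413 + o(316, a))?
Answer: sqrt(833336378)/42 ≈ 687.32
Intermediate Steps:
a = -60 (a = -15*4 = -60)
o(l, L) = (49 + L)/(-190 + l)
sqrt(472413 + o(316, a)) = sqrt(472413 + (49 - 60)/(-190 + 316)) = sqrt(472413 - 11/126) = sqrt(59524027/126) = sqrt(833336378)/42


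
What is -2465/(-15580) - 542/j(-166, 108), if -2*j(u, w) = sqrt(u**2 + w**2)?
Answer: 493/3116 + 542*sqrt(9805)/9805 ≈ 5.6318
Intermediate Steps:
j(u, w) = -sqrt(u**2 + w**2)/2
-2465/(-15580) - 542/j(-166, 108) = -2465/(-15580) - 542*(-2/sqrt((-166)**2 + 108**2)) = -2465*(-1/15580) - 542*(-2/sqrt(27556 + 11664)) = 493/3116 - 542*(-sqrt(9805)/9805) = 493/3116 - (-542)*sqrt(9805)/9805 = 493/3116 + 542*sqrt(9805)/9805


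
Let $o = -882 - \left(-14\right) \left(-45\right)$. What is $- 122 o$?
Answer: $184464$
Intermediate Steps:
$o = -1512$ ($o = -882 - 630 = -1512$)
$- 122 o = \left(-122\right) \left(-1512\right) = 184464$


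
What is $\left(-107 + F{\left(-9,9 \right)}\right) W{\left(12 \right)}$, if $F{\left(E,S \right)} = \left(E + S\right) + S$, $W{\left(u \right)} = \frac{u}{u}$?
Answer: $-98$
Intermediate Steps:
$W{\left(u \right)} = 1$
$F{\left(E,S \right)} = E + 2 S$
$\left(-107 + F{\left(-9,9 \right)}\right) W{\left(12 \right)} = \left(-107 + \left(-9 + 2 \cdot 9\right)\right) 1 = \left(-107 + \left(-9 + 18\right)\right) 1 = \left(-107 + 9\right) 1 = \left(-98\right) 1 = -98$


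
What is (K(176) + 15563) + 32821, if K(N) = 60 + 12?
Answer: 48456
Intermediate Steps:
K(N) = 72
(K(176) + 15563) + 32821 = (72 + 15563) + 32821 = 15635 + 32821 = 48456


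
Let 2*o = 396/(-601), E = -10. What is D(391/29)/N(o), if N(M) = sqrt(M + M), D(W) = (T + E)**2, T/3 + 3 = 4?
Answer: -49*I*sqrt(6611)/66 ≈ -60.365*I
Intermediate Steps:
T = 3 (T = -9 + 3*4 = -9 + 12 = 3)
D(W) = 49 (D(W) = (3 - 10)**2 = (-7)**2 = 49)
o = -198/601 (o = (396/(-601))/2 = (396*(-1/601))/2 = (1/2)*(-396/601) = -198/601 ≈ -0.32945)
N(M) = sqrt(2)*sqrt(M) (N(M) = sqrt(2*M) = sqrt(2)*sqrt(M))
D(391/29)/N(o) = 49/((sqrt(2)*sqrt(-198/601))) = 49/((sqrt(2)*(3*I*sqrt(13222)/601))) = 49/((6*I*sqrt(6611)/601)) = 49*(-I*sqrt(6611)/66) = -49*I*sqrt(6611)/66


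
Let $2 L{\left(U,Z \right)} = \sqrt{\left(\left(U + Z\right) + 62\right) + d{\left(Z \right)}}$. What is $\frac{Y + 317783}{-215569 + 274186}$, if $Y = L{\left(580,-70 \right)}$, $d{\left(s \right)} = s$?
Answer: $\frac{317783}{58617} + \frac{\sqrt{502}}{117234} \approx 5.4215$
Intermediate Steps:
$L{\left(U,Z \right)} = \frac{\sqrt{62 + U + 2 Z}}{2}$ ($L{\left(U,Z \right)} = \frac{\sqrt{\left(\left(U + Z\right) + 62\right) + Z}}{2} = \frac{\sqrt{\left(62 + U + Z\right) + Z}}{2} = \frac{\sqrt{62 + U + 2 Z}}{2}$)
$Y = \frac{\sqrt{502}}{2}$ ($Y = \frac{\sqrt{62 + 580 + 2 \left(-70\right)}}{2} = \frac{\sqrt{62 + 580 - 140}}{2} = \frac{\sqrt{502}}{2} \approx 11.203$)
$\frac{Y + 317783}{-215569 + 274186} = \frac{\frac{\sqrt{502}}{2} + 317783}{-215569 + 274186} = \frac{317783 + \frac{\sqrt{502}}{2}}{58617} = \left(317783 + \frac{\sqrt{502}}{2}\right) \frac{1}{58617} = \frac{317783}{58617} + \frac{\sqrt{502}}{117234}$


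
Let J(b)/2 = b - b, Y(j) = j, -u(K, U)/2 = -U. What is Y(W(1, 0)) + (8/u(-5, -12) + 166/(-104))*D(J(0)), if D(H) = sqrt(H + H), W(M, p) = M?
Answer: 1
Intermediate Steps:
u(K, U) = 2*U (u(K, U) = -(-2)*U = 2*U)
J(b) = 0 (J(b) = 2*(b - b) = 2*0 = 0)
D(H) = sqrt(2)*sqrt(H) (D(H) = sqrt(2*H) = sqrt(2)*sqrt(H))
Y(W(1, 0)) + (8/u(-5, -12) + 166/(-104))*D(J(0)) = 1 + (8/((2*(-12))) + 166/(-104))*(sqrt(2)*sqrt(0)) = 1 + (8/(-24) + 166*(-1/104))*(sqrt(2)*0) = 1 + (8*(-1/24) - 83/52)*0 = 1 + (-1/3 - 83/52)*0 = 1 - 301/156*0 = 1 + 0 = 1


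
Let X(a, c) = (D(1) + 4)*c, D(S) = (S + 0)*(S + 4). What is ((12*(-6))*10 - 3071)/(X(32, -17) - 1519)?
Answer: 3791/1672 ≈ 2.2673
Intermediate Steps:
D(S) = S*(4 + S)
X(a, c) = 9*c (X(a, c) = (1*(4 + 1) + 4)*c = (1*5 + 4)*c = (5 + 4)*c = 9*c)
((12*(-6))*10 - 3071)/(X(32, -17) - 1519) = ((12*(-6))*10 - 3071)/(9*(-17) - 1519) = (-72*10 - 3071)/(-153 - 1519) = (-720 - 3071)/(-1672) = -3791*(-1/1672) = 3791/1672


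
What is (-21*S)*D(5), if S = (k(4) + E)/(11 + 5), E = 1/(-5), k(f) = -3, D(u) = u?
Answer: 21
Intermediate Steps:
E = -⅕ ≈ -0.20000
S = -⅕ (S = (-3 - ⅕)/(11 + 5) = -16/5/16 = -16/5*1/16 = -⅕ ≈ -0.20000)
(-21*S)*D(5) = -21*(-⅕)*5 = (21/5)*5 = 21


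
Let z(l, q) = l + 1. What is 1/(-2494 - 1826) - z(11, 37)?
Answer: -51841/4320 ≈ -12.000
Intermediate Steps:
z(l, q) = 1 + l
1/(-2494 - 1826) - z(11, 37) = 1/(-2494 - 1826) - (1 + 11) = 1/(-4320) - 1*12 = -1/4320 - 12 = -51841/4320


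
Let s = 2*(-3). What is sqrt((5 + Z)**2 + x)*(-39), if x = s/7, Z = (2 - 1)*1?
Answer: -39*sqrt(1722)/7 ≈ -231.20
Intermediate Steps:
Z = 1 (Z = 1*1 = 1)
s = -6
x = -6/7 ≈ -0.85714
sqrt((5 + Z)**2 + x)*(-39) = sqrt((5 + 1)**2 - 6/7)*(-39) = sqrt(6**2 - 6/7)*(-39) = sqrt(36 - 6/7)*(-39) = sqrt(246/7)*(-39) = (sqrt(1722)/7)*(-39) = -39*sqrt(1722)/7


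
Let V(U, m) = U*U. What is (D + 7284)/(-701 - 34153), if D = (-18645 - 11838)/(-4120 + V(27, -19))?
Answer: -8243509/39396638 ≈ -0.20924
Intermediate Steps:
V(U, m) = U**2
D = 30483/3391 (D = (-18645 - 11838)/(-4120 + 27**2) = -30483/(-4120 + 729) = -30483/(-3391) = -30483*(-1/3391) = 30483/3391 ≈ 8.9894)
(D + 7284)/(-701 - 34153) = (30483/3391 + 7284)/(-701 - 34153) = (24730527/3391)/(-34854) = (24730527/3391)*(-1/34854) = -8243509/39396638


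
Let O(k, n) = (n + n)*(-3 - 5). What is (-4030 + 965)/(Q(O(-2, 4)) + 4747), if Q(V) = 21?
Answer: -3065/4768 ≈ -0.64283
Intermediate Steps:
O(k, n) = -16*n (O(k, n) = (2*n)*(-8) = -16*n)
(-4030 + 965)/(Q(O(-2, 4)) + 4747) = (-4030 + 965)/(21 + 4747) = -3065/4768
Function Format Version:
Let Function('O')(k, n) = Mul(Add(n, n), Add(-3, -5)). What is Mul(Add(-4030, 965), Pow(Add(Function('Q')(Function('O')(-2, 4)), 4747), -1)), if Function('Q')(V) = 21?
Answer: Rational(-3065, 4768) ≈ -0.64283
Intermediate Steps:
Function('O')(k, n) = Mul(-16, n) (Function('O')(k, n) = Mul(Mul(2, n), -8) = Mul(-16, n))
Mul(Add(-4030, 965), Pow(Add(Function('Q')(Function('O')(-2, 4)), 4747), -1)) = Mul(Add(-4030, 965), Pow(Add(21, 4747), -1)) = Mul(-3065, Pow(4768, -1)) = Mul(-3065, Rational(1, 4768)) = Rational(-3065, 4768)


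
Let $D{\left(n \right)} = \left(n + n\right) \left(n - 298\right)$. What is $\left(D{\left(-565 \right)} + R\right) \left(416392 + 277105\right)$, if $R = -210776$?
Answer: $530118815758$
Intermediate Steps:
$D{\left(n \right)} = 2 n \left(-298 + n\right)$
$\left(D{\left(-565 \right)} + R\right) \left(416392 + 277105\right) = \left(2 \left(-565\right) \left(-298 - 565\right) - 210776\right) \left(416392 + 277105\right) = \left(2 \left(-565\right) \left(-863\right) - 210776\right) 693497 = \left(975190 - 210776\right) 693497 = 764414 \cdot 693497 = 530118815758$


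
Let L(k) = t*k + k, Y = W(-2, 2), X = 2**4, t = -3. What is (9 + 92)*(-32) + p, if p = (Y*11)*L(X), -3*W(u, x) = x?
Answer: -8992/3 ≈ -2997.3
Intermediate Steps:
X = 16
W(u, x) = -x/3
Y = -2/3 (Y = -1/3*2 = -2/3 ≈ -0.66667)
L(k) = -2*k (L(k) = -3*k + k = -2*k)
p = 704/3 (p = (-2/3*11)*(-2*16) = -22/3*(-32) = 704/3 ≈ 234.67)
(9 + 92)*(-32) + p = (9 + 92)*(-32) + 704/3 = 101*(-32) + 704/3 = -3232 + 704/3 = -8992/3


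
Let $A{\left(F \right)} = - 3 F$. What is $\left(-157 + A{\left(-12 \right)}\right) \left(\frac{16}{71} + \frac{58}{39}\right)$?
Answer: $- \frac{573782}{2769} \approx -207.22$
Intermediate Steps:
$\left(-157 + A{\left(-12 \right)}\right) \left(\frac{16}{71} + \frac{58}{39}\right) = \left(-157 - -36\right) \left(\frac{16}{71} + \frac{58}{39}\right) = \left(-157 + 36\right) \left(16 \cdot \frac{1}{71} + 58 \cdot \frac{1}{39}\right) = - 121 \left(\frac{16}{71} + \frac{58}{39}\right) = \left(-121\right) \frac{4742}{2769} = - \frac{573782}{2769}$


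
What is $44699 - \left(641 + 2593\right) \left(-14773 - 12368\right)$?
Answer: $87818693$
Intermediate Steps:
$44699 - \left(641 + 2593\right) \left(-14773 - 12368\right) = 44699 - 3234 \left(-27141\right) = 44699 - -87773994 = 44699 + 87773994 = 87818693$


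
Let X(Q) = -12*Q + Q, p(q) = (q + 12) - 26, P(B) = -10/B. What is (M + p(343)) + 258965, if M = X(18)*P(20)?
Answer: 259393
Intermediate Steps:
p(q) = -14 + q (p(q) = (12 + q) - 26 = -14 + q)
X(Q) = -11*Q
M = 99 (M = (-11*18)*(-10/20) = -(-1980)/20 = -198*(-½) = 99)
(M + p(343)) + 258965 = (99 + (-14 + 343)) + 258965 = (99 + 329) + 258965 = 428 + 258965 = 259393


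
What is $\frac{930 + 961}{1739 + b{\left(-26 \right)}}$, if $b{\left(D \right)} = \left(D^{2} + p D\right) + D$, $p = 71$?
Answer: $\frac{1891}{543} \approx 3.4825$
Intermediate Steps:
$b{\left(D \right)} = D^{2} + 72 D$ ($b{\left(D \right)} = \left(D^{2} + 71 D\right) + D = D^{2} + 72 D$)
$\frac{930 + 961}{1739 + b{\left(-26 \right)}} = \frac{930 + 961}{1739 - 26 \left(72 - 26\right)} = \frac{1891}{1739 - 1196} = \frac{1891}{543}$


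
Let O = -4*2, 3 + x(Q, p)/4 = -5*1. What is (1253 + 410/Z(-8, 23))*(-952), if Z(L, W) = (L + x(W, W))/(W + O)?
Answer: -1046486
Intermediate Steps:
x(Q, p) = -32 (x(Q, p) = -12 + 4*(-5*1) = -12 + 4*(-5) = -12 - 20 = -32)
O = -8
Z(L, W) = (-32 + L)/(-8 + W) (Z(L, W) = (L - 32)/(W - 8) = (-32 + L)/(-8 + W))
(1253 + 410/Z(-8, 23))*(-952) = (1253 + 410/(((-32 - 8)/(-8 + 23))))*(-952) = (1253 + 410/((-40/15)))*(-952) = (1253 + 410/(((1/15)*(-40))))*(-952) = (1253 + 410/(-8/3))*(-952) = (1253 + 410*(-3/8))*(-952) = (1253 - 615/4)*(-952) = (4397/4)*(-952) = -1046486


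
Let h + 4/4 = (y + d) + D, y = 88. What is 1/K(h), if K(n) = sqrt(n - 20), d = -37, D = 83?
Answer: sqrt(113)/113 ≈ 0.094072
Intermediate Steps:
h = 133 (h = -1 + ((88 - 37) + 83) = -1 + (51 + 83) = -1 + 134 = 133)
K(n) = sqrt(-20 + n)
1/K(h) = 1/(sqrt(-20 + 133)) = 1/(sqrt(113)) = sqrt(113)/113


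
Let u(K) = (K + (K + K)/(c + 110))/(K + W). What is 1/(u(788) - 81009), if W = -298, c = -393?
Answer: -69335/5616648301 ≈ -1.2345e-5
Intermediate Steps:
u(K) = 281*K/(283*(-298 + K)) (u(K) = (K + (K + K)/(-393 + 110))/(K - 298) = (K + (2*K)/(-283))/(-298 + K) = (K + (2*K)*(-1/283))/(-298 + K) = (K - 2*K/283)/(-298 + K) = (281*K/283)/(-298 + K) = 281*K/(283*(-298 + K)))
1/(u(788) - 81009) = 1/((281/283)*788/(-298 + 788) - 81009) = 1/((281/283)*788/490 - 81009) = 1/((281/283)*788*(1/490) - 81009) = 1/(110714/69335 - 81009) = 1/(-5616648301/69335) = -69335/5616648301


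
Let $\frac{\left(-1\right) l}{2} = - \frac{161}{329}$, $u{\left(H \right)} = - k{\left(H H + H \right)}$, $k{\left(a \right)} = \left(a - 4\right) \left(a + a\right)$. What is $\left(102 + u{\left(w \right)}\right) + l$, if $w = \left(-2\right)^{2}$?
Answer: $- \frac{25240}{47} \approx -537.02$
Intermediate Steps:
$k{\left(a \right)} = 2 a \left(-4 + a\right)$ ($k{\left(a \right)} = \left(-4 + a\right) 2 a = 2 a \left(-4 + a\right)$)
$w = 4$
$u{\left(H \right)} = - 2 \left(H + H^{2}\right) \left(-4 + H + H^{2}\right)$ ($u{\left(H \right)} = - 2 \left(H H + H\right) \left(-4 + \left(H H + H\right)\right) = - 2 \left(H^{2} + H\right) \left(-4 + \left(H^{2} + H\right)\right) = - 2 \left(H + H^{2}\right) \left(-4 + \left(H + H^{2}\right)\right) = - 2 \left(H + H^{2}\right) \left(-4 + H + H^{2}\right)$)
$l = \frac{46}{47}$ ($l = - 2 \left(- \frac{161}{329}\right) = - 2 \left(\left(-161\right) \frac{1}{329}\right) = \left(-2\right) \left(- \frac{23}{47}\right) = \frac{46}{47} \approx 0.97872$)
$\left(102 + u{\left(w \right)}\right) + l = \left(102 - 8 \left(1 + 4\right) \left(-4 + 4 \left(1 + 4\right)\right)\right) + \frac{46}{47} = \left(102 - 8 \cdot 5 \left(-4 + 4 \cdot 5\right)\right) + \frac{46}{47} = \left(102 - 8 \cdot 5 \left(-4 + 20\right)\right) + \frac{46}{47} = \left(102 - 8 \cdot 5 \cdot 16\right) + \frac{46}{47} = \left(102 - 640\right) + \frac{46}{47} = -538 + \frac{46}{47} = - \frac{25240}{47}$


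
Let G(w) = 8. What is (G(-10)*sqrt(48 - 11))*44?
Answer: 352*sqrt(37) ≈ 2141.1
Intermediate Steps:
(G(-10)*sqrt(48 - 11))*44 = (8*sqrt(48 - 11))*44 = (8*sqrt(37))*44 = 352*sqrt(37)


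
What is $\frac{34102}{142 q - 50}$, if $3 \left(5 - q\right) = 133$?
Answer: $- \frac{51153}{8453} \approx -6.0515$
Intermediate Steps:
$q = - \frac{118}{3}$ ($q = 5 - \frac{133}{3} = - \frac{118}{3} \approx -39.333$)
$\frac{34102}{142 q - 50} = \frac{34102}{142 \left(- \frac{118}{3}\right) - 50} = \frac{34102}{- \frac{16756}{3} - 50} = \frac{34102}{- \frac{16906}{3}} = 34102 \left(- \frac{3}{16906}\right) = - \frac{51153}{8453}$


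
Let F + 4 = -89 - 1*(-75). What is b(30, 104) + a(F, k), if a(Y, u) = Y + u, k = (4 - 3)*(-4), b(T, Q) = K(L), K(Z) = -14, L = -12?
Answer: -36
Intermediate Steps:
b(T, Q) = -14
F = -18 (F = -4 + (-89 - 1*(-75)) = -4 + (-89 + 75) = -4 - 14 = -18)
k = -4 (k = 1*(-4) = -4)
b(30, 104) + a(F, k) = -14 + (-18 - 4) = -14 - 22 = -36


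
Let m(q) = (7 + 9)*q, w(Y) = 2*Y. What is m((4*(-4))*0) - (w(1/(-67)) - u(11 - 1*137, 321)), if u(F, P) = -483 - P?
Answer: -53866/67 ≈ -803.97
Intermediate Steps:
m(q) = 16*q
m((4*(-4))*0) - (w(1/(-67)) - u(11 - 1*137, 321)) = 16*((4*(-4))*0) - (2/(-67) - (-483 - 1*321)) = 16*(-16*0) - (2*(-1/67) - (-483 - 321)) = 16*0 - (-2/67 - 1*(-804)) = 0 - (-2/67 + 804) = 0 - 1*53866/67 = 0 - 53866/67 = -53866/67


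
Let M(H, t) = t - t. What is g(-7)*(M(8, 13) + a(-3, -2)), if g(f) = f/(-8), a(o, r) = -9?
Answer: -63/8 ≈ -7.8750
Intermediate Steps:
g(f) = -f/8 (g(f) = f*(-⅛) = -f/8)
M(H, t) = 0
g(-7)*(M(8, 13) + a(-3, -2)) = (-⅛*(-7))*(0 - 9) = (7/8)*(-9) = -63/8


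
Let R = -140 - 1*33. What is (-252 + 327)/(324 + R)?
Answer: 75/151 ≈ 0.49669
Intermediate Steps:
R = -173 (R = -140 - 33 = -173)
(-252 + 327)/(324 + R) = (-252 + 327)/(324 - 173) = 75/151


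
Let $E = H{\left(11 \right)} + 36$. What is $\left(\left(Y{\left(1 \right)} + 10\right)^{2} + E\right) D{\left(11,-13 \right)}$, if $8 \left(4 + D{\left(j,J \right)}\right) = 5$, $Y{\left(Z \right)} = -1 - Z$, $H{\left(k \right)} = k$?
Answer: $- \frac{2997}{8} \approx -374.63$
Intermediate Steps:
$D{\left(j,J \right)} = - \frac{27}{8}$ ($D{\left(j,J \right)} = -4 + \frac{1}{8} \cdot 5 = -4 + \frac{5}{8} = - \frac{27}{8}$)
$E = 47$ ($E = 11 + 36 = 47$)
$\left(\left(Y{\left(1 \right)} + 10\right)^{2} + E\right) D{\left(11,-13 \right)} = \left(\left(\left(-1 - 1\right) + 10\right)^{2} + 47\right) \left(- \frac{27}{8}\right) = \left(\left(-2 + 10\right)^{2} + 47\right) \left(- \frac{27}{8}\right) = \left(8^{2} + 47\right) \left(- \frac{27}{8}\right) = \left(64 + 47\right) \left(- \frac{27}{8}\right) = 111 \left(- \frac{27}{8}\right) = - \frac{2997}{8}$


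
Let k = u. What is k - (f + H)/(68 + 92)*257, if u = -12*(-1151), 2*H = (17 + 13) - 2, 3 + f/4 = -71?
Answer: 1141197/80 ≈ 14265.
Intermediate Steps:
f = -296 (f = -12 + 4*(-71) = -12 - 284 = -296)
H = 14 (H = ((17 + 13) - 2)/2 = (30 - 2)/2 = (½)*28 = 14)
u = 13812
k = 13812
k - (f + H)/(68 + 92)*257 = 13812 - (-296 + 14)/(68 + 92)*257 = 13812 - (-282/160)*257 = 13812 - (-282*1/160)*257 = 13812 - (-141)*257/80 = 13812 - 1*(-36237/80) = 13812 + 36237/80 = 1141197/80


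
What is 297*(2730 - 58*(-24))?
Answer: 1224234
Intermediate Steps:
297*(2730 - 58*(-24)) = 297*(2730 - 1*(-1392)) = 297*(2730 + 1392) = 297*4122 = 1224234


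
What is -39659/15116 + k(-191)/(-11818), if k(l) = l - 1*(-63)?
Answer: -233377607/89320444 ≈ -2.6128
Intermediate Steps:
k(l) = 63 + l (k(l) = l + 63 = 63 + l)
-39659/15116 + k(-191)/(-11818) = -39659/15116 + (63 - 191)/(-11818) = -39659*1/15116 - 128*(-1/11818) = -39659/15116 + 64/5909 = -233377607/89320444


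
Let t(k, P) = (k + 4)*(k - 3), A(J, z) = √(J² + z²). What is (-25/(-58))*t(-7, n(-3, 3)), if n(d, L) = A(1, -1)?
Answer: 375/29 ≈ 12.931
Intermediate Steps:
n(d, L) = √2 (n(d, L) = √(1² + (-1)²) = √(1 + 1) = √2)
t(k, P) = (-3 + k)*(4 + k) (t(k, P) = (4 + k)*(-3 + k) = (-3 + k)*(4 + k))
(-25/(-58))*t(-7, n(-3, 3)) = (-25/(-58))*(-12 - 7 + (-7)²) = (-25*(-1/58))*(-12 - 7 + 49) = (25/58)*30 = 375/29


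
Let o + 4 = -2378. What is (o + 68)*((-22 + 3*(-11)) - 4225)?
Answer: 9903920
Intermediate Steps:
o = -2382 (o = -4 - 2378 = -2382)
(o + 68)*((-22 + 3*(-11)) - 4225) = (-2382 + 68)*((-22 + 3*(-11)) - 4225) = -2314*((-22 - 33) - 4225) = -2314*(-55 - 4225) = -2314*(-4280) = 9903920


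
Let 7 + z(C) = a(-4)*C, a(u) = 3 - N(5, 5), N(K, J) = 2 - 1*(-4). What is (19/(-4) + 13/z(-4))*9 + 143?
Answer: 2473/20 ≈ 123.65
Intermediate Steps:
N(K, J) = 6 (N(K, J) = 2 + 4 = 6)
a(u) = -3 (a(u) = 3 - 1*6 = 3 - 6 = -3)
z(C) = -7 - 3*C
(19/(-4) + 13/z(-4))*9 + 143 = (19/(-4) + 13/(-7 - 3*(-4)))*9 + 143 = (19*(-¼) + 13/(-7 + 12))*9 + 143 = (-19/4 + 13/5)*9 + 143 = -43/20*9 + 143 = -387/20 + 143 = 2473/20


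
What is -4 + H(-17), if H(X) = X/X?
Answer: -3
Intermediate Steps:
H(X) = 1
-4 + H(-17) = -4 + 1 = -3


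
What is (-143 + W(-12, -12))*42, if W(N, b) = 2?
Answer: -5922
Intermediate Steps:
(-143 + W(-12, -12))*42 = (-143 + 2)*42 = -141*42 = -5922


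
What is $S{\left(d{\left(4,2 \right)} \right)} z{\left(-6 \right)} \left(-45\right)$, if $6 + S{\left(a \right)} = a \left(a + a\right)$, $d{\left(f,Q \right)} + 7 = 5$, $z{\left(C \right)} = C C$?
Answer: $-3240$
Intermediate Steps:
$z{\left(C \right)} = C^{2}$
$d{\left(f,Q \right)} = -2$ ($d{\left(f,Q \right)} = -7 + 5 = -2$)
$S{\left(a \right)} = -6 + 2 a^{2}$ ($S{\left(a \right)} = -6 + a \left(a + a\right) = -6 + a 2 a = -6 + 2 a^{2}$)
$S{\left(d{\left(4,2 \right)} \right)} z{\left(-6 \right)} \left(-45\right) = \left(-6 + 2 \left(-2\right)^{2}\right) \left(-6\right)^{2} \left(-45\right) = \left(-6 + 2 \cdot 4\right) 36 \left(-45\right) = \left(-6 + 8\right) 36 \left(-45\right) = 2 \cdot 36 \left(-45\right) = 72 \left(-45\right) = -3240$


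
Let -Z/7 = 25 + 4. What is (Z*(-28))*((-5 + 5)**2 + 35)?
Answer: 198940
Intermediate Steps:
Z = -203 (Z = -7*(25 + 4) = -7*29 = -203)
(Z*(-28))*((-5 + 5)**2 + 35) = (-203*(-28))*((-5 + 5)**2 + 35) = 5684*(0**2 + 35) = 5684*(0 + 35) = 5684*35 = 198940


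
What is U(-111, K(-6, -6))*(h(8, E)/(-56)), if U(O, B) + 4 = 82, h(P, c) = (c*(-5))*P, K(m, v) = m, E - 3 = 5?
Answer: 3120/7 ≈ 445.71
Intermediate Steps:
E = 8 (E = 3 + 5 = 8)
h(P, c) = -5*P*c (h(P, c) = (-5*c)*P = -5*P*c)
U(O, B) = 78 (U(O, B) = -4 + 82 = 78)
U(-111, K(-6, -6))*(h(8, E)/(-56)) = 78*(-5*8*8/(-56)) = 78*(-320*(-1/56)) = 78*(40/7) = 3120/7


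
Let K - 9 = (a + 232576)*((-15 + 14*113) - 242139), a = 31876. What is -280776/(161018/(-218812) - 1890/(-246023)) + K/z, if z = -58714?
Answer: 153699552821557734907/104619211925458 ≈ 1.4691e+6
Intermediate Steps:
K = -63619746535 (K = 9 + (31876 + 232576)*((-15 + 14*113) - 242139) = 9 + 264452*((-15 + 1582) - 242139) = 9 + 264452*(1567 - 242139) = 9 + 264452*(-240572) = 9 - 63619746544 = -63619746535)
-280776/(161018/(-218812) - 1890/(-246023)) + K/z = -280776/(161018/(-218812) - 1890/(-246023)) - 63619746535/(-58714) = -280776/(161018*(-1/218812) - 1890*(-1/246023)) - 63619746535*(-1/58714) = -280776/(-7319/9946 + 1890/246023) + 63619746535/58714 = -280776/(-1781844397/2446944758) + 63619746535/58714 = -280776*(-2446944758/1781844397) + 63619746535/58714 = 687043361372208/1781844397 + 63619746535/58714 = 153699552821557734907/104619211925458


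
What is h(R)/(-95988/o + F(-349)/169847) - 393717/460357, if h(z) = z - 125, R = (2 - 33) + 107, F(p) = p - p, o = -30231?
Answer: -239909226093/14729582572 ≈ -16.288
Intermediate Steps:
F(p) = 0
R = 76 (R = -31 + 107 = 76)
h(z) = -125 + z
h(R)/(-95988/o + F(-349)/169847) - 393717/460357 = (-125 + 76)/(-95988/(-30231) + 0/169847) - 393717/460357 = -49/(-95988*(-1/30231) + 0*(1/169847)) - 393717*1/460357 = -49/(31996/10077 + 0) - 393717/460357 = -49/31996/10077 - 393717/460357 = -49*10077/31996 - 393717/460357 = -493773/31996 - 393717/460357 = -239909226093/14729582572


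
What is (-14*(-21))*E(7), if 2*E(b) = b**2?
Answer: 7203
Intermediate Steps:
E(b) = b**2/2
(-14*(-21))*E(7) = (-14*(-21))*((1/2)*7**2) = 294*((1/2)*49) = 294*(49/2) = 7203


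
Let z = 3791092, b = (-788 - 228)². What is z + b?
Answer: 4823348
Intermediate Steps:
b = 1032256 (b = (-1016)² = 1032256)
z + b = 3791092 + 1032256 = 4823348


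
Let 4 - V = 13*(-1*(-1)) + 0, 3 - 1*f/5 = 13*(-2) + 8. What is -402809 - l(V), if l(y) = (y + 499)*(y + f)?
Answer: -449849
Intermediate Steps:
f = 105 (f = 15 - 5*(13*(-2) + 8) = 15 - 5*(-26 + 8) = 15 - 5*(-18) = 15 + 90 = 105)
V = -9 (V = 4 - (13*(-1*(-1)) + 0) = 4 - (13*1 + 0) = 4 - (13 + 0) = 4 - 1*13 = 4 - 13 = -9)
l(y) = (105 + y)*(499 + y) (l(y) = (y + 499)*(y + 105) = (499 + y)*(105 + y) = (105 + y)*(499 + y))
-402809 - l(V) = -402809 - (52395 + (-9)² + 604*(-9)) = -402809 - (52395 + 81 - 5436) = -402809 - 1*47040 = -402809 - 47040 = -449849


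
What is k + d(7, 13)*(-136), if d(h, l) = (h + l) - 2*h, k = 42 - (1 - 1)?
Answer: -774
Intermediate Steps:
k = 42 (k = 42 - 0 = 42 - 1*0 = 42 + 0 = 42)
d(h, l) = l - h
k + d(7, 13)*(-136) = 42 + (13 - 1*7)*(-136) = 42 + (13 - 7)*(-136) = 42 + 6*(-136) = 42 - 816 = -774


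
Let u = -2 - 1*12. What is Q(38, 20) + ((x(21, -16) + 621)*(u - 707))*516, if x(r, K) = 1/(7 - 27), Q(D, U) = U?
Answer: -1155078671/5 ≈ -2.3102e+8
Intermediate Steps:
x(r, K) = -1/20 (x(r, K) = 1/(-20) = -1/20)
u = -14 (u = -2 - 12 = -14)
Q(38, 20) + ((x(21, -16) + 621)*(u - 707))*516 = 20 + ((-1/20 + 621)*(-14 - 707))*516 = 20 + ((12419/20)*(-721))*516 = 20 - 8954099/20*516 = 20 - 1155078771/5 = -1155078671/5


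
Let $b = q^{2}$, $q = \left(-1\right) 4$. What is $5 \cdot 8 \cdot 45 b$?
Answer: $28800$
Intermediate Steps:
$q = -4$
$b = 16$ ($b = \left(-4\right)^{2} = 16$)
$5 \cdot 8 \cdot 45 b = 5 \cdot 8 \cdot 45 \cdot 16 = 40 \cdot 45 \cdot 16 = 1800 \cdot 16 = 28800$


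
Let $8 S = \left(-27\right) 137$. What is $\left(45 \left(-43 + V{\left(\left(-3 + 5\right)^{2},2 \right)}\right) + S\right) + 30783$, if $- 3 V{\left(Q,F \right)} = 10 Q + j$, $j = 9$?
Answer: $\frac{221205}{8} \approx 27651.0$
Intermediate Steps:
$V{\left(Q,F \right)} = -3 - \frac{10 Q}{3}$ ($V{\left(Q,F \right)} = - \frac{10 Q + 9}{3} = - \frac{9 + 10 Q}{3} = -3 - \frac{10 Q}{3}$)
$S = - \frac{3699}{8}$ ($S = \frac{\left(-27\right) 137}{8} = \frac{1}{8} \left(-3699\right) = - \frac{3699}{8} \approx -462.38$)
$\left(45 \left(-43 + V{\left(\left(-3 + 5\right)^{2},2 \right)}\right) + S\right) + 30783 = \left(45 \left(-43 - \left(3 + \frac{10 \left(-3 + 5\right)^{2}}{3}\right)\right) - \frac{3699}{8}\right) + 30783 = \left(45 \left(-43 - \left(3 + \frac{10 \cdot 2^{2}}{3}\right)\right) - \frac{3699}{8}\right) + 30783 = \left(45 \left(-43 - \frac{49}{3}\right) - \frac{3699}{8}\right) + 30783 = \left(45 \left(- \frac{178}{3}\right) - \frac{3699}{8}\right) + 30783 = \left(-2670 - \frac{3699}{8}\right) + 30783 = - \frac{25059}{8} + 30783 = \frac{221205}{8}$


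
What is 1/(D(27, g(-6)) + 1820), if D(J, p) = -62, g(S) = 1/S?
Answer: 1/1758 ≈ 0.00056883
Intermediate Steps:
1/(D(27, g(-6)) + 1820) = 1/(-62 + 1820) = 1/1758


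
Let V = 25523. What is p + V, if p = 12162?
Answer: 37685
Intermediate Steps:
p + V = 12162 + 25523 = 37685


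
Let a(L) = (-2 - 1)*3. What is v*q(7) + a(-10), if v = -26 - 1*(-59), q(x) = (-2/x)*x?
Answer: -75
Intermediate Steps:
q(x) = -2
a(L) = -9 (a(L) = -3*3 = -9)
v = 33 (v = -26 + 59 = 33)
v*q(7) + a(-10) = 33*(-2) - 9 = -66 - 9 = -75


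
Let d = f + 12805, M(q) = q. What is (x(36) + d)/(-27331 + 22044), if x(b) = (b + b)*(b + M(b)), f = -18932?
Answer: 943/5287 ≈ 0.17836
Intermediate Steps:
x(b) = 4*b² (x(b) = (b + b)*(b + b) = (2*b)*(2*b) = 4*b²)
d = -6127 (d = -18932 + 12805 = -6127)
(x(36) + d)/(-27331 + 22044) = (4*36² - 6127)/(-27331 + 22044) = (4*1296 - 6127)/(-5287) = (5184 - 6127)*(-1/5287) = -943*(-1/5287) = 943/5287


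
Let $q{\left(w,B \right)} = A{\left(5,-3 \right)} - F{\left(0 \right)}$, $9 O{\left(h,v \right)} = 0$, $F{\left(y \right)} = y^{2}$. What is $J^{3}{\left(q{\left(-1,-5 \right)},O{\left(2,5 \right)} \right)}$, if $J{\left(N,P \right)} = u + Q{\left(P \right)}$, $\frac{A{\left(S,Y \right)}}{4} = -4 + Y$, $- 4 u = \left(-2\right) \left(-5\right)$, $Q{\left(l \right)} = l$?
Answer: $- \frac{125}{8} \approx -15.625$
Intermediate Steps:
$u = - \frac{5}{2}$ ($u = - \frac{\left(-2\right) \left(-5\right)}{4} = \left(- \frac{1}{4}\right) 10 = - \frac{5}{2} \approx -2.5$)
$O{\left(h,v \right)} = 0$ ($O{\left(h,v \right)} = \frac{1}{9} \cdot 0 = 0$)
$A{\left(S,Y \right)} = -16 + 4 Y$ ($A{\left(S,Y \right)} = 4 \left(-4 + Y\right) = -16 + 4 Y$)
$q{\left(w,B \right)} = -28$ ($q{\left(w,B \right)} = \left(-16 + 4 \left(-3\right)\right) - 0^{2} = \left(-16 - 12\right) - 0 = -28 + 0 = -28$)
$J{\left(N,P \right)} = - \frac{5}{2} + P$
$J^{3}{\left(q{\left(-1,-5 \right)},O{\left(2,5 \right)} \right)} = \left(- \frac{5}{2} + 0\right)^{3} = \left(- \frac{5}{2}\right)^{3} = - \frac{125}{8}$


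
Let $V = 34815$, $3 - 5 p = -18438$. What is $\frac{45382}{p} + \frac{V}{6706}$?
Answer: $\frac{2163681875}{123665346} \approx 17.496$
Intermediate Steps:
$p = \frac{18441}{5}$ ($p = \frac{3}{5} - - \frac{18438}{5} = \frac{3}{5} + \frac{18438}{5} = \frac{18441}{5} \approx 3688.2$)
$\frac{45382}{p} + \frac{V}{6706} = \frac{45382}{\frac{18441}{5}} + \frac{34815}{6706} = 45382 \cdot \frac{5}{18441} + 34815 \cdot \frac{1}{6706} = \frac{226910}{18441} + \frac{34815}{6706} = \frac{2163681875}{123665346}$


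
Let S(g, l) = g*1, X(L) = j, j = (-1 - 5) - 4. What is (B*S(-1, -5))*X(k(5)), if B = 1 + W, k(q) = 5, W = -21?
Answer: -200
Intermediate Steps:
j = -10 (j = -6 - 4 = -10)
X(L) = -10
S(g, l) = g
B = -20 (B = 1 - 21 = -20)
(B*S(-1, -5))*X(k(5)) = -20*(-1)*(-10) = 20*(-10) = -200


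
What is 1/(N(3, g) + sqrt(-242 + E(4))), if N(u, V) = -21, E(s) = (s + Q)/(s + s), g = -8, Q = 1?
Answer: -168/5459 - 2*I*sqrt(3862)/5459 ≈ -0.030775 - 0.022768*I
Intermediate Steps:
E(s) = (1 + s)/(2*s) (E(s) = (s + 1)/(s + s) = (1 + s)/((2*s)) = (1 + s)*(1/(2*s)) = (1 + s)/(2*s))
1/(N(3, g) + sqrt(-242 + E(4))) = 1/(-21 + sqrt(-242 + (1/2)*(1 + 4)/4)) = 1/(-21 + sqrt(-242 + (1/2)*(1/4)*5)) = 1/(-21 + sqrt(-242 + 5/8)) = 1/(-21 + sqrt(-1931/8)) = 1/(-21 + I*sqrt(3862)/4)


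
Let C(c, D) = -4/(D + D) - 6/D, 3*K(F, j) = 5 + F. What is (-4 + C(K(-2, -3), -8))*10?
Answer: -30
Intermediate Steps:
K(F, j) = 5/3 + F/3 (K(F, j) = (5 + F)/3 = 5/3 + F/3)
C(c, D) = -8/D (C(c, D) = -4*1/(2*D) - 6/D = -2/D - 6/D = -8/D)
(-4 + C(K(-2, -3), -8))*10 = (-4 - 8/(-8))*10 = (-4 - 8*(-⅛))*10 = (-4 + 1)*10 = -3*10 = -30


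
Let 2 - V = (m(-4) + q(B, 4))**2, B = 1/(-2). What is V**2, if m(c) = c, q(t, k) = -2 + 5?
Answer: 1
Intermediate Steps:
B = -1/2 (B = 1*(-1/2) = -1/2 ≈ -0.50000)
q(t, k) = 3
V = 1 (V = 2 - (-4 + 3)**2 = 2 - 1*(-1)**2 = 2 - 1*1 = 2 - 1 = 1)
V**2 = 1**2 = 1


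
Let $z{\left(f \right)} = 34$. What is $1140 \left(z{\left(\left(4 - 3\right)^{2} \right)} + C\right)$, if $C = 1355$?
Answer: $1583460$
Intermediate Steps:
$1140 \left(z{\left(\left(4 - 3\right)^{2} \right)} + C\right) = 1140 \left(34 + 1355\right) = 1140 \cdot 1389 = 1583460$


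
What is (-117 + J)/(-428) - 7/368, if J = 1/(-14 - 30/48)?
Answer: 1172491/4606992 ≈ 0.25450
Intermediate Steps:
J = -8/117 (J = 1/(-14 - 30*1/48) = 1/(-14 - 5/8) = 1/(-117/8) = -8/117 ≈ -0.068376)
(-117 + J)/(-428) - 7/368 = (-117 - 8/117)/(-428) - 7/368 = -13697/117*(-1/428) - 7*1/368 = 13697/50076 - 7/368 = 1172491/4606992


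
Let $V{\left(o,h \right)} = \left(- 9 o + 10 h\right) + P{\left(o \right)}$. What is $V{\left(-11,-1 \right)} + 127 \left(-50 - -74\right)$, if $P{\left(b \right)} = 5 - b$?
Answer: $3153$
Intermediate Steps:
$V{\left(o,h \right)} = 5 - 10 o + 10 h$ ($V{\left(o,h \right)} = \left(- 9 o + 10 h\right) - \left(-5 + o\right) = 5 - 10 o + 10 h$)
$V{\left(-11,-1 \right)} + 127 \left(-50 - -74\right) = \left(5 - -110 + 10 \left(-1\right)\right) + 127 \left(-50 - -74\right) = \left(5 + 110 - 10\right) + 127 \left(-50 + 74\right) = 105 + 127 \cdot 24 = 105 + 3048 = 3153$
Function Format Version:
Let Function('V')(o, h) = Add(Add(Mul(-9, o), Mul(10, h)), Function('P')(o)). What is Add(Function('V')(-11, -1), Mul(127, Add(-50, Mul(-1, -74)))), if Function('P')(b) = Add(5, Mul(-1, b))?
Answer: 3153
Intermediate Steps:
Function('V')(o, h) = Add(5, Mul(-10, o), Mul(10, h)) (Function('V')(o, h) = Add(Add(Mul(-9, o), Mul(10, h)), Add(5, Mul(-1, o))) = Add(5, Mul(-10, o), Mul(10, h)))
Add(Function('V')(-11, -1), Mul(127, Add(-50, Mul(-1, -74)))) = Add(Add(5, Mul(-10, -11), Mul(10, -1)), Mul(127, Add(-50, Mul(-1, -74)))) = Add(Add(5, 110, -10), Mul(127, Add(-50, 74))) = Add(105, Mul(127, 24)) = Add(105, 3048) = 3153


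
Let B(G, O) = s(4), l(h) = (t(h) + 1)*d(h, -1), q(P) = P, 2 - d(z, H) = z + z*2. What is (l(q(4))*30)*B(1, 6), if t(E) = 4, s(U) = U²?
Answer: -24000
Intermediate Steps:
d(z, H) = 2 - 3*z (d(z, H) = 2 - (z + z*2) = 2 - (z + 2*z) = 2 - 3*z)
l(h) = 10 - 15*h (l(h) = (4 + 1)*(2 - 3*h) = 5*(2 - 3*h) = 10 - 15*h)
B(G, O) = 16 (B(G, O) = 4² = 16)
(l(q(4))*30)*B(1, 6) = ((10 - 15*4)*30)*16 = ((10 - 60)*30)*16 = -50*30*16 = -1500*16 = -24000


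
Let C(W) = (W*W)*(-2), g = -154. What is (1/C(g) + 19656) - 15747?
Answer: 185411687/47432 ≈ 3909.0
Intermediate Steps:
C(W) = -2*W² (C(W) = W²*(-2) = -2*W²)
(1/C(g) + 19656) - 15747 = (1/(-2*(-154)²) + 19656) - 15747 = (1/(-2*23716) + 19656) - 15747 = (1/(-47432) + 19656) - 15747 = (-1/47432 + 19656) - 15747 = 932323391/47432 - 15747 = 185411687/47432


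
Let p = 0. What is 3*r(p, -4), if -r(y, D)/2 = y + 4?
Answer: -24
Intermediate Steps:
r(y, D) = -8 - 2*y (r(y, D) = -2*(y + 4) = -2*(4 + y) = -8 - 2*y)
3*r(p, -4) = 3*(-8 - 2*0) = 3*(-8 + 0) = 3*(-8) = -24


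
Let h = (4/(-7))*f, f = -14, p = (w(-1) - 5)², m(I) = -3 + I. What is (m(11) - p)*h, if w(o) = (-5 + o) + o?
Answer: -1088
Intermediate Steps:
w(o) = -5 + 2*o
p = 144 (p = ((-5 + 2*(-1)) - 5)² = ((-5 - 2) - 5)² = (-7 - 5)² = (-12)² = 144)
h = 8 (h = (4/(-7))*(-14) = (4*(-⅐))*(-14) = -4/7*(-14) = 8)
(m(11) - p)*h = ((-3 + 11) - 1*144)*8 = (8 - 144)*8 = -136*8 = -1088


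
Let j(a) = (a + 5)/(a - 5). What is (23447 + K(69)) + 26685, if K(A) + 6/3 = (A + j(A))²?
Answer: 56373145/1024 ≈ 55052.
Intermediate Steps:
j(a) = (5 + a)/(-5 + a)
K(A) = -2 + (A + (5 + A)/(-5 + A))²
(23447 + K(69)) + 26685 = (23447 + (-2 + (5 + 69² - 4*69)²/(-5 + 69)²)) + 26685 = (23447 + (-2 + (5 + 4761 - 276)²/64²)) + 26685 = (23447 + (-2 + (1/4096)*4490²)) + 26685 = (23447 + (-2 + (1/4096)*20160100)) + 26685 = (23447 + (-2 + 5040025/1024)) + 26685 = (23447 + 5037977/1024) + 26685 = 29047705/1024 + 26685 = 56373145/1024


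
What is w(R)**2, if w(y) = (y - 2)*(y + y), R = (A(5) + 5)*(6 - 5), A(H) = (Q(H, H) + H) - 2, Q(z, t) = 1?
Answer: 15876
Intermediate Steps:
A(H) = -1 + H (A(H) = (1 + H) - 2 = -1 + H)
R = 9 (R = ((-1 + 5) + 5)*(6 - 5) = (4 + 5)*1 = 9*1 = 9)
w(y) = 2*y*(-2 + y) (w(y) = (-2 + y)*(2*y) = 2*y*(-2 + y))
w(R)**2 = (2*9*(-2 + 9))**2 = (2*9*7)**2 = 126**2 = 15876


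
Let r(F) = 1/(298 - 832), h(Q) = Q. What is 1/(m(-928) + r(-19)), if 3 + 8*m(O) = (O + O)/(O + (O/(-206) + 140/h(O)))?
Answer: -47144606520/5925802633 ≈ -7.9558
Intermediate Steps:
r(F) = -1/534 (r(F) = 1/(-534) = -1/534)
m(O) = -3/8 + O/(4*(140/O + 205*O/206)) (m(O) = -3/8 + ((O + O)/(O + (O/(-206) + 140/O)))/8 = -3/8 + ((2*O)/(O + (O*(-1/206) + 140/O)))/8 = -3/8 + ((2*O)/(O + (-O/206 + 140/O)))/8 = -3/8 + ((2*O)/(O + (140/O - O/206)))/8 = -3/8 + ((2*O)/(140/O + 205*O/206))/8 = -3/8 + (2*O/(140/O + 205*O/206))/8 = -3/8 + O/(4*(140/O + 205*O/206)))
1/(m(-928) + r(-19)) = 1/(7*(-12360 - 29*(-928)²)/(40*(5768 + 41*(-928)²)) - 1/534) = 1/(7*(-12360 - 29*861184)/(40*(5768 + 41*861184)) - 1/534) = 1/(7*(-12360 - 24974336)/(40*(5768 + 35308544)) - 1/534) = 1/((7/40)*(-24986696)/35314312 - 1/534) = 1/((7/40)*(1/35314312)*(-24986696) - 1/534) = 1/(-21863359/176571560 - 1/534) = 1/(-5925802633/47144606520) = -47144606520/5925802633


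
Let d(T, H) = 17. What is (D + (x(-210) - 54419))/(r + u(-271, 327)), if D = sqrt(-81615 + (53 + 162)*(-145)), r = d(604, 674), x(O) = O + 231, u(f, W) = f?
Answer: 27199/127 - I*sqrt(112790)/254 ≈ 214.17 - 1.3222*I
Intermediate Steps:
x(O) = 231 + O
r = 17
D = I*sqrt(112790) (D = sqrt(-81615 + 215*(-145)) = sqrt(-81615 - 31175) = sqrt(-112790) = I*sqrt(112790) ≈ 335.84*I)
(D + (x(-210) - 54419))/(r + u(-271, 327)) = (I*sqrt(112790) + ((231 - 210) - 54419))/(17 - 271) = (I*sqrt(112790) + (21 - 54419))/(-254) = (I*sqrt(112790) - 54398)*(-1/254) = (-54398 + I*sqrt(112790))*(-1/254) = 27199/127 - I*sqrt(112790)/254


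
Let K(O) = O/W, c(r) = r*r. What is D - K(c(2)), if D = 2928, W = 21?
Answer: 61484/21 ≈ 2927.8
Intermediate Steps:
c(r) = r²
K(O) = O/21
D - K(c(2)) = 2928 - 2²/21 = 2928 - 4/21 = 61484/21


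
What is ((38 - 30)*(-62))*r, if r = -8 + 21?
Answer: -6448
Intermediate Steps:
r = 13
((38 - 30)*(-62))*r = ((38 - 30)*(-62))*13 = (8*(-62))*13 = -496*13 = -6448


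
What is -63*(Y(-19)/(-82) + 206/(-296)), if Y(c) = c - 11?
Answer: 126189/6068 ≈ 20.796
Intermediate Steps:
Y(c) = -11 + c
-63*(Y(-19)/(-82) + 206/(-296)) = -63*((-11 - 19)/(-82) + 206/(-296)) = -63*(-30*(-1/82) + 206*(-1/296)) = -63*(15/41 - 103/148) = -63*(-2003/6068) = 126189/6068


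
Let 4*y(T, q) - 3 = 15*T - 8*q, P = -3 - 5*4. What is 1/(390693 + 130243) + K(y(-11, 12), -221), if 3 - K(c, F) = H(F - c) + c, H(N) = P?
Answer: 47144709/520936 ≈ 90.500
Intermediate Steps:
P = -23 (P = -3 - 20 = -23)
y(T, q) = 3/4 - 2*q + 15*T/4 (y(T, q) = 3/4 + (15*T - 8*q)/4 = 3/4 + (-8*q + 15*T)/4 = 3/4 + (-2*q + 15*T/4) = 3/4 - 2*q + 15*T/4)
H(N) = -23
K(c, F) = 26 - c (K(c, F) = 3 - (-23 + c) = 3 + (23 - c) = 26 - c)
1/(390693 + 130243) + K(y(-11, 12), -221) = 1/(390693 + 130243) + (26 - (3/4 - 2*12 + (15/4)*(-11))) = 1/520936 + (26 - (3/4 - 24 - 165/4)) = 1/520936 + (26 - 1*(-129/2)) = 1/520936 + (26 + 129/2) = 1/520936 + 181/2 = 47144709/520936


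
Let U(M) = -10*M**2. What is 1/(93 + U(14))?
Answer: -1/1867 ≈ -0.00053562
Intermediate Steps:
1/(93 + U(14)) = 1/(93 - 10*14**2) = 1/(93 - 10*196) = 1/(93 - 1960) = 1/(-1867) = -1/1867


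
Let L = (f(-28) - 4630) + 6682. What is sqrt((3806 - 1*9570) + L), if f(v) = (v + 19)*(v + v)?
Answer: 2*I*sqrt(802) ≈ 56.639*I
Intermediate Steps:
f(v) = 2*v*(19 + v) (f(v) = (19 + v)*(2*v) = 2*v*(19 + v))
L = 2556 (L = (2*(-28)*(19 - 28) - 4630) + 6682 = (2*(-28)*(-9) - 4630) + 6682 = (504 - 4630) + 6682 = -4126 + 6682 = 2556)
sqrt((3806 - 1*9570) + L) = sqrt((3806 - 1*9570) + 2556) = sqrt((3806 - 9570) + 2556) = sqrt(-5764 + 2556) = sqrt(-3208) = 2*I*sqrt(802)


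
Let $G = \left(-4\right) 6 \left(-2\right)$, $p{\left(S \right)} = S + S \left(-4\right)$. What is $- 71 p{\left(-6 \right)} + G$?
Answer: $-1230$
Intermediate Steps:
$p{\left(S \right)} = - 3 S$ ($p{\left(S \right)} = S - 4 S = - 3 S$)
$G = 48$ ($G = \left(-24\right) \left(-2\right) = 48$)
$- 71 p{\left(-6 \right)} + G = - 71 \left(\left(-3\right) \left(-6\right)\right) + 48 = \left(-71\right) 18 + 48 = -1278 + 48 = -1230$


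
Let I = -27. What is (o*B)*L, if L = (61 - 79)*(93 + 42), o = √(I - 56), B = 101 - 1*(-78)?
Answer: -434970*I*√83 ≈ -3.9628e+6*I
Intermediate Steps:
B = 179 (B = 101 + 78 = 179)
o = I*√83 (o = √(-27 - 56) = √(-83) = I*√83 ≈ 9.1104*I)
L = -2430 (L = -18*135 = -2430)
(o*B)*L = ((I*√83)*179)*(-2430) = (179*I*√83)*(-2430) = -434970*I*√83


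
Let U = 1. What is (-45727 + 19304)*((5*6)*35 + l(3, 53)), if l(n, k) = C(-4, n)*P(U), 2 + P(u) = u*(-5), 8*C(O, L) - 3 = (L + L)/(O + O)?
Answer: -886148151/32 ≈ -2.7692e+7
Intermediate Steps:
C(O, L) = 3/8 + L/(8*O) (C(O, L) = 3/8 + ((L + L)/(O + O))/8 = 3/8 + ((2*L)/((2*O)))/8 = 3/8 + ((2*L)*(1/(2*O)))/8 = 3/8 + (L/O)/8 = 3/8 + L/(8*O))
P(u) = -2 - 5*u (P(u) = -2 + u*(-5) = -2 - 5*u)
l(n, k) = -21/8 + 7*n/32 (l(n, k) = ((1/8)*(n + 3*(-4))/(-4))*(-2 - 5*1) = ((1/8)*(-1/4)*(n - 12))*(-2 - 5) = ((1/8)*(-1/4)*(-12 + n))*(-7) = (3/8 - n/32)*(-7) = -21/8 + 7*n/32)
(-45727 + 19304)*((5*6)*35 + l(3, 53)) = (-45727 + 19304)*((5*6)*35 + (-21/8 + (7/32)*3)) = -26423*(30*35 + (-21/8 + 21/32)) = -26423*(1050 - 63/32) = -26423*33537/32 = -886148151/32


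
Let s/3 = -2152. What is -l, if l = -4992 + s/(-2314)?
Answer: 5772516/1157 ≈ 4989.2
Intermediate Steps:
s = -6456 (s = 3*(-2152) = -6456)
l = -5772516/1157 (l = -4992 - 6456/(-2314) = -4992 - 6456*(-1/2314) = -4992 + 3228/1157 = -5772516/1157 ≈ -4989.2)
-l = -1*(-5772516/1157) = 5772516/1157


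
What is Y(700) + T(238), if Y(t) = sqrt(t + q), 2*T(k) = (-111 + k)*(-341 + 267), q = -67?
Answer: -4699 + sqrt(633) ≈ -4673.8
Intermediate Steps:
T(k) = 4107 - 37*k (T(k) = ((-111 + k)*(-341 + 267))/2 = ((-111 + k)*(-74))/2 = (8214 - 74*k)/2 = 4107 - 37*k)
Y(t) = sqrt(-67 + t) (Y(t) = sqrt(t - 67) = sqrt(-67 + t))
Y(700) + T(238) = sqrt(-67 + 700) + (4107 - 37*238) = sqrt(633) + (4107 - 8806) = sqrt(633) - 4699 = -4699 + sqrt(633)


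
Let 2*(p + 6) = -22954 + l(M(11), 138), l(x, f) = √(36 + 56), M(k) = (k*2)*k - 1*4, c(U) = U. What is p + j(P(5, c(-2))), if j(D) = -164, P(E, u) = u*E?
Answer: -11647 + √23 ≈ -11642.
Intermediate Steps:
P(E, u) = E*u
M(k) = -4 + 2*k² (M(k) = (2*k)*k - 4 = 2*k² - 4 = -4 + 2*k²)
l(x, f) = 2*√23 (l(x, f) = √92 = 2*√23)
p = -11483 + √23 (p = -6 + (-22954 + 2*√23)/2 = -6 + (-11477 + √23) = -11483 + √23 ≈ -11478.)
p + j(P(5, c(-2))) = (-11483 + √23) - 164 = -11647 + √23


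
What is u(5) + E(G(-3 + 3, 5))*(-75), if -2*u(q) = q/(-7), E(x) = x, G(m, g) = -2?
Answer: 2105/14 ≈ 150.36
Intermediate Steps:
u(q) = q/14 (u(q) = -q/(2*(-7)) = -q*(-1)/(2*7) = -(-1)*q/14 = q/14)
u(5) + E(G(-3 + 3, 5))*(-75) = (1/14)*5 - 2*(-75) = 5/14 + 150 = 2105/14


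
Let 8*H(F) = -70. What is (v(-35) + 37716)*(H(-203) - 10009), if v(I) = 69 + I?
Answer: -756340125/2 ≈ -3.7817e+8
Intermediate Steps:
H(F) = -35/4 (H(F) = (⅛)*(-70) = -35/4)
(v(-35) + 37716)*(H(-203) - 10009) = ((69 - 35) + 37716)*(-35/4 - 10009) = (34 + 37716)*(-40071/4) = 37750*(-40071/4) = -756340125/2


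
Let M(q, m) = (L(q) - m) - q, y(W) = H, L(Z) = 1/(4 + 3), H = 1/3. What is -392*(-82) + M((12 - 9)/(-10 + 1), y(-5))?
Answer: 225009/7 ≈ 32144.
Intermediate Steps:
H = 1/3 (H = 1*(1/3) = 1/3 ≈ 0.33333)
L(Z) = 1/7
y(W) = 1/3
M(q, m) = 1/7 - m - q (M(q, m) = (1/7 - m) - q = 1/7 - m - q)
-392*(-82) + M((12 - 9)/(-10 + 1), y(-5)) = -392*(-82) + (1/7 - 1*1/3 - (12 - 9)/(-10 + 1)) = 32144 + (1/7 - 1/3 - 3/(-9)) = 32144 + (1/7 - 1/3 - 3*(-1)/9) = 32144 + (1/7 - 1/3 - 1*(-1/3)) = 32144 + (1/7 - 1/3 + 1/3) = 32144 + 1/7 = 225009/7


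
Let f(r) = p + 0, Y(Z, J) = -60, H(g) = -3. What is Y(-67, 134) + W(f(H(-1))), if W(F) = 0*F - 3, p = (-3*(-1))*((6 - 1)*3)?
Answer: -63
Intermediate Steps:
p = 45 (p = 3*(5*3) = 3*15 = 45)
f(r) = 45 (f(r) = 45 + 0 = 45)
W(F) = -3 (W(F) = 0 - 3 = -3)
Y(-67, 134) + W(f(H(-1))) = -60 - 3 = -63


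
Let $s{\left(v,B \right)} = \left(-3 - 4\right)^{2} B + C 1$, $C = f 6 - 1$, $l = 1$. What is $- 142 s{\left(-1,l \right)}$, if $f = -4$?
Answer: $-3408$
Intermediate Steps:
$C = -25$ ($C = \left(-4\right) 6 - 1 = -24 - 1 = -25$)
$s{\left(v,B \right)} = -25 + 49 B$ ($s{\left(v,B \right)} = \left(-3 - 4\right)^{2} B - 25 = \left(-7\right)^{2} B - 25 = 49 B - 25 = -25 + 49 B$)
$- 142 s{\left(-1,l \right)} = - 142 \left(-25 + 49 \cdot 1\right) = - 142 \left(-25 + 49\right) = \left(-142\right) 24 = -3408$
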